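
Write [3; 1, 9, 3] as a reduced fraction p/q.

Fold from the inside: start with 3/1.
  9 + 1/3 = 28/3
  1 + 3/28 = 31/28
  3 + 28/31 = 121/31

121/31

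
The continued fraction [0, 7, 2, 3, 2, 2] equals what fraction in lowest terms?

Using pₖ = aₖpₖ₋₁ + pₖ₋₂ and qₖ = aₖqₖ₋₁ + qₖ₋₂:
  k=0: a=0, p=0, q=1
  k=1: a=7, p=1, q=7
  k=2: a=2, p=2, q=15
  k=3: a=3, p=7, q=52
  k=4: a=2, p=16, q=119
  k=5: a=2, p=39, q=290

39/290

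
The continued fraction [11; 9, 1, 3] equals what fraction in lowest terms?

433/39

Using pₖ = aₖpₖ₋₁ + pₖ₋₂ and qₖ = aₖqₖ₋₁ + qₖ₋₂:
  k=0: a=11, p=11, q=1
  k=1: a=9, p=100, q=9
  k=2: a=1, p=111, q=10
  k=3: a=3, p=433, q=39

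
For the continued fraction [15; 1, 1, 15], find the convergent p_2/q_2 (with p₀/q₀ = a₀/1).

Using pₖ = aₖpₖ₋₁ + pₖ₋₂, qₖ = aₖqₖ₋₁ + qₖ₋₂ (with p₋₁=1, p₋₂=0, q₋₁=0, q₋₂=1):
  k=0: a=15, p=15, q=1
  k=1: a=1, p=16, q=1
  k=2: a=1, p=31, q=2

31/2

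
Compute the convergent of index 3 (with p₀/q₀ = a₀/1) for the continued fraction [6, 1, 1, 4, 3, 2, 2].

59/9

Using pₖ = aₖpₖ₋₁ + pₖ₋₂, qₖ = aₖqₖ₋₁ + qₖ₋₂ (with p₋₁=1, p₋₂=0, q₋₁=0, q₋₂=1):
  k=0: a=6, p=6, q=1
  k=1: a=1, p=7, q=1
  k=2: a=1, p=13, q=2
  k=3: a=4, p=59, q=9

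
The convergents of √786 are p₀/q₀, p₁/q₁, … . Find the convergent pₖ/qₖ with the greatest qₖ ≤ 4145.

√786 = [28; 28, 56, …] (period length 2).
Convergents:
  p_0/q_0 = 28/1
  p_1/q_1 = 785/28
  p_2/q_2 = 43988/1569
  p_3/q_3 = 1232449/43960
q_2 = 1569 ≤ 4145 < 43960 = q_3, so the answer is 43988/1569.

43988/1569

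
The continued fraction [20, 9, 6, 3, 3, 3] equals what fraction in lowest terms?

38308/1905

Using pₖ = aₖpₖ₋₁ + pₖ₋₂ and qₖ = aₖqₖ₋₁ + qₖ₋₂:
  k=0: a=20, p=20, q=1
  k=1: a=9, p=181, q=9
  k=2: a=6, p=1106, q=55
  k=3: a=3, p=3499, q=174
  k=4: a=3, p=11603, q=577
  k=5: a=3, p=38308, q=1905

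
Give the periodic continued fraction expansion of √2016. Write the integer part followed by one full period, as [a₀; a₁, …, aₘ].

a₀ = ⌊√2016⌋ = 44.
With m₀=0, d₀=1 and mₖ₊₁ = dₖaₖ − mₖ, dₖ₊₁ = (n − mₖ₊₁²)/dₖ, aₖ₊₁ = ⌊(a₀+mₖ₊₁)/dₖ₊₁⌋:
  k=1: m=44, d=80, a=1
  k=2: m=36, d=9, a=8
  k=3: m=36, d=80, a=1
  k=4: m=44, d=1, a=88
d=1 and a=2a₀=88 at k=4, so the next step gives (m, d) = (44, 80) again — its k=1 value — and the period has length 4.

[44; 1, 8, 1, 88]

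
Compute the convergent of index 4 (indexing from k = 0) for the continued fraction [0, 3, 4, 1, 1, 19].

Using pₖ = aₖpₖ₋₁ + pₖ₋₂, qₖ = aₖqₖ₋₁ + qₖ₋₂ (with p₋₁=1, p₋₂=0, q₋₁=0, q₋₂=1):
  k=0: a=0, p=0, q=1
  k=1: a=3, p=1, q=3
  k=2: a=4, p=4, q=13
  k=3: a=1, p=5, q=16
  k=4: a=1, p=9, q=29

9/29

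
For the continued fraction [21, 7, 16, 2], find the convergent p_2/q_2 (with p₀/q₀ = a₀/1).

2389/113

Using pₖ = aₖpₖ₋₁ + pₖ₋₂, qₖ = aₖqₖ₋₁ + qₖ₋₂ (with p₋₁=1, p₋₂=0, q₋₁=0, q₋₂=1):
  k=0: a=21, p=21, q=1
  k=1: a=7, p=148, q=7
  k=2: a=16, p=2389, q=113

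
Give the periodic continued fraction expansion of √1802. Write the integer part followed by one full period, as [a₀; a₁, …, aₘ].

a₀ = ⌊√1802⌋ = 42.
With m₀=0, d₀=1 and mₖ₊₁ = dₖaₖ − mₖ, dₖ₊₁ = (n − mₖ₊₁²)/dₖ, aₖ₊₁ = ⌊(a₀+mₖ₊₁)/dₖ₊₁⌋:
  k=1: m=42, d=38, a=2
  k=2: m=34, d=17, a=4
  k=3: m=34, d=38, a=2
  k=4: m=42, d=1, a=84
d=1 and a=2a₀=84 at k=4, so the next step gives (m, d) = (42, 38) again — its k=1 value — and the period has length 4.

[42; 2, 4, 2, 84]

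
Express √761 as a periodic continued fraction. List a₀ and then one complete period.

a₀ = ⌊√761⌋ = 27.
With m₀=0, d₀=1 and mₖ₊₁ = dₖaₖ − mₖ, dₖ₊₁ = (n − mₖ₊₁²)/dₖ, aₖ₊₁ = ⌊(a₀+mₖ₊₁)/dₖ₊₁⌋:
  k=1: m=27, d=32, a=1
  k=2: m=5, d=23, a=1
  k=3: m=18, d=19, a=2
  k=4: m=20, d=19, a=2
  k=5: m=18, d=23, a=1
  k=6: m=5, d=32, a=1
  k=7: m=27, d=1, a=54
d=1 and a=2a₀=54 at k=7, so the next step gives (m, d) = (27, 32) again — its k=1 value — and the period has length 7.

[27; 1, 1, 2, 2, 1, 1, 54]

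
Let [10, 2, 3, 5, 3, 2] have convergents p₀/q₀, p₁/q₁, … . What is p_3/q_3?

386/37

Using pₖ = aₖpₖ₋₁ + pₖ₋₂, qₖ = aₖqₖ₋₁ + qₖ₋₂ (with p₋₁=1, p₋₂=0, q₋₁=0, q₋₂=1):
  k=0: a=10, p=10, q=1
  k=1: a=2, p=21, q=2
  k=2: a=3, p=73, q=7
  k=3: a=5, p=386, q=37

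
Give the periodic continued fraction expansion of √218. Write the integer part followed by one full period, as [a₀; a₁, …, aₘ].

a₀ = ⌊√218⌋ = 14.
With m₀=0, d₀=1 and mₖ₊₁ = dₖaₖ − mₖ, dₖ₊₁ = (n − mₖ₊₁²)/dₖ, aₖ₊₁ = ⌊(a₀+mₖ₊₁)/dₖ₊₁⌋:
  k=1: m=14, d=22, a=1
  k=2: m=8, d=7, a=3
  k=3: m=13, d=7, a=3
  k=4: m=8, d=22, a=1
  k=5: m=14, d=1, a=28
d=1 and a=2a₀=28 at k=5, so the next step gives (m, d) = (14, 22) again — its k=1 value — and the period has length 5.

[14; 1, 3, 3, 1, 28]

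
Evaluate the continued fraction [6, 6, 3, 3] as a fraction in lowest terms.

Using pₖ = aₖpₖ₋₁ + pₖ₋₂ and qₖ = aₖqₖ₋₁ + qₖ₋₂:
  k=0: a=6, p=6, q=1
  k=1: a=6, p=37, q=6
  k=2: a=3, p=117, q=19
  k=3: a=3, p=388, q=63

388/63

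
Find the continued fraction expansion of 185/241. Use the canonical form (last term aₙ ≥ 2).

[0; 1, 3, 3, 3, 2, 2]

185 = 0*241 + 185
241 = 1*185 + 56
185 = 3*56 + 17
56 = 3*17 + 5
17 = 3*5 + 2
5 = 2*2 + 1
2 = 2*1 + 0  (stop)
So 185/241 = [0; 1, 3, 3, 3, 2, 2].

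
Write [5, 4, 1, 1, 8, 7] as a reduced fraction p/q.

2861/548

Fold from the inside: start with 7/1.
  8 + 1/7 = 57/7
  1 + 7/57 = 64/57
  1 + 57/64 = 121/64
  4 + 64/121 = 548/121
  5 + 121/548 = 2861/548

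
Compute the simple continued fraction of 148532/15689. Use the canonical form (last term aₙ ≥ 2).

148532 = 9*15689 + 7331
15689 = 2*7331 + 1027
7331 = 7*1027 + 142
1027 = 7*142 + 33
142 = 4*33 + 10
33 = 3*10 + 3
10 = 3*3 + 1
3 = 3*1 + 0  (stop)
So 148532/15689 = [9; 2, 7, 7, 4, 3, 3, 3].

[9; 2, 7, 7, 4, 3, 3, 3]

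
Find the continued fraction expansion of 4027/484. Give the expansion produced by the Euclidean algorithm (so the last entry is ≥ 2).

4027 = 8*484 + 155
484 = 3*155 + 19
155 = 8*19 + 3
19 = 6*3 + 1
3 = 3*1 + 0  (stop)
So 4027/484 = [8; 3, 8, 6, 3].

[8; 3, 8, 6, 3]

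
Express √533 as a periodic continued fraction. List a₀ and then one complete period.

a₀ = ⌊√533⌋ = 23.
With m₀=0, d₀=1 and mₖ₊₁ = dₖaₖ − mₖ, dₖ₊₁ = (n − mₖ₊₁²)/dₖ, aₖ₊₁ = ⌊(a₀+mₖ₊₁)/dₖ₊₁⌋:
  k=1: m=23, d=4, a=11
  k=2: m=21, d=23, a=1
  k=3: m=2, d=23, a=1
  k=4: m=21, d=4, a=11
  k=5: m=23, d=1, a=46
d=1 and a=2a₀=46 at k=5, so the next step gives (m, d) = (23, 4) again — its k=1 value — and the period has length 5.

[23; 11, 1, 1, 11, 46]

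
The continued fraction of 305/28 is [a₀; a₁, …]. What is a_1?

305 = 10·28 + 25   →  a_0 = 10
28 = 1·25 + 3   →  a_1 = 1

1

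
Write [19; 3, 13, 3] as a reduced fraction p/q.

2377/123

Fold from the inside: start with 3/1.
  13 + 1/3 = 40/3
  3 + 3/40 = 123/40
  19 + 40/123 = 2377/123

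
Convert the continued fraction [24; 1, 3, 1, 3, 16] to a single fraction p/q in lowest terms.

7660/309

Using pₖ = aₖpₖ₋₁ + pₖ₋₂ and qₖ = aₖqₖ₋₁ + qₖ₋₂:
  k=0: a=24, p=24, q=1
  k=1: a=1, p=25, q=1
  k=2: a=3, p=99, q=4
  k=3: a=1, p=124, q=5
  k=4: a=3, p=471, q=19
  k=5: a=16, p=7660, q=309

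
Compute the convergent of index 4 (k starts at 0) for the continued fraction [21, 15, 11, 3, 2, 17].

Using pₖ = aₖpₖ₋₁ + pₖ₋₂, qₖ = aₖqₖ₋₁ + qₖ₋₂ (with p₋₁=1, p₋₂=0, q₋₁=0, q₋₂=1):
  k=0: a=21, p=21, q=1
  k=1: a=15, p=316, q=15
  k=2: a=11, p=3497, q=166
  k=3: a=3, p=10807, q=513
  k=4: a=2, p=25111, q=1192

25111/1192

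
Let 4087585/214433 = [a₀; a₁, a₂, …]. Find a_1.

16

4087585 = 19·214433 + 13358   →  a_0 = 19
214433 = 16·13358 + 705   →  a_1 = 16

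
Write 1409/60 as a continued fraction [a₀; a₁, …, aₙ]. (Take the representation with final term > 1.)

[23; 2, 14, 2]

1409 = 23×60 + 29
60 = 2×29 + 2
29 = 14×2 + 1
2 = 2×1 + 0  (stop)
So 1409/60 = [23; 2, 14, 2].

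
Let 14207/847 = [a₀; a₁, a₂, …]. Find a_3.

14207 = 16·847 + 655   →  a_0 = 16
847 = 1·655 + 192   →  a_1 = 1
655 = 3·192 + 79   →  a_2 = 3
192 = 2·79 + 34   →  a_3 = 2

2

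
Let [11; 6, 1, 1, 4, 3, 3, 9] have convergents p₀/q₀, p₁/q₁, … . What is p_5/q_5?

Using pₖ = aₖpₖ₋₁ + pₖ₋₂, qₖ = aₖqₖ₋₁ + qₖ₋₂ (with p₋₁=1, p₋₂=0, q₋₁=0, q₋₂=1):
  k=0: a=11, p=11, q=1
  k=1: a=6, p=67, q=6
  k=2: a=1, p=78, q=7
  k=3: a=1, p=145, q=13
  k=4: a=4, p=658, q=59
  k=5: a=3, p=2119, q=190

2119/190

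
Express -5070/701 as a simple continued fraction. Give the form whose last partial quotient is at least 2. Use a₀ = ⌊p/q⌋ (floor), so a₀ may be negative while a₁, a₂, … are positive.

-5070 = -8×701 + 538
701 = 1×538 + 163
538 = 3×163 + 49
163 = 3×49 + 16
49 = 3×16 + 1
16 = 16×1 + 0  (stop)
So -5070/701 = [-8; 1, 3, 3, 3, 16].

[-8; 1, 3, 3, 3, 16]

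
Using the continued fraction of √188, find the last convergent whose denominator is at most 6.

√188 = [13; 1, 2, 2, 6, 2, 2, 1, 26, …] (period length 8).
Convergents:
  p_0/q_0 = 13/1
  p_1/q_1 = 14/1
  p_2/q_2 = 41/3
  p_3/q_3 = 96/7
q_2 = 3 ≤ 6 < 7 = q_3, so the answer is 41/3.

41/3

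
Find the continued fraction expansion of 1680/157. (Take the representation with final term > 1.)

1680 = 10×157 + 110
157 = 1×110 + 47
110 = 2×47 + 16
47 = 2×16 + 15
16 = 1×15 + 1
15 = 15×1 + 0  (stop)
So 1680/157 = [10; 1, 2, 2, 1, 15].

[10; 1, 2, 2, 1, 15]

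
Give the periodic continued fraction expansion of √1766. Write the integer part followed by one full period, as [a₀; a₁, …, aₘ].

a₀ = ⌊√1766⌋ = 42.
With m₀=0, d₀=1 and mₖ₊₁ = dₖaₖ − mₖ, dₖ₊₁ = (n − mₖ₊₁²)/dₖ, aₖ₊₁ = ⌊(a₀+mₖ₊₁)/dₖ₊₁⌋:
  k=1: m=42, d=2, a=42
  k=2: m=42, d=1, a=84
d=1 and a=2a₀=84 at k=2, so the next step gives (m, d) = (42, 2) again — its k=1 value — and the period has length 2.

[42; 42, 84]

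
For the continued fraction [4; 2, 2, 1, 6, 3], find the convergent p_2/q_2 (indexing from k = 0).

22/5

Using pₖ = aₖpₖ₋₁ + pₖ₋₂, qₖ = aₖqₖ₋₁ + qₖ₋₂ (with p₋₁=1, p₋₂=0, q₋₁=0, q₋₂=1):
  k=0: a=4, p=4, q=1
  k=1: a=2, p=9, q=2
  k=2: a=2, p=22, q=5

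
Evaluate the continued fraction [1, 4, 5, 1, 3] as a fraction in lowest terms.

Fold from the inside: start with 3/1.
  1 + 1/3 = 4/3
  5 + 3/4 = 23/4
  4 + 4/23 = 96/23
  1 + 23/96 = 119/96

119/96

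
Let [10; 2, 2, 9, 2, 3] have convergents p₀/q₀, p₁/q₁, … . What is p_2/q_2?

Using pₖ = aₖpₖ₋₁ + pₖ₋₂, qₖ = aₖqₖ₋₁ + qₖ₋₂ (with p₋₁=1, p₋₂=0, q₋₁=0, q₋₂=1):
  k=0: a=10, p=10, q=1
  k=1: a=2, p=21, q=2
  k=2: a=2, p=52, q=5

52/5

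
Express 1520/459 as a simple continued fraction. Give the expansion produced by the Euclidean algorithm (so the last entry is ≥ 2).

1520 = 3*459 + 143
459 = 3*143 + 30
143 = 4*30 + 23
30 = 1*23 + 7
23 = 3*7 + 2
7 = 3*2 + 1
2 = 2*1 + 0  (stop)
So 1520/459 = [3; 3, 4, 1, 3, 3, 2].

[3; 3, 4, 1, 3, 3, 2]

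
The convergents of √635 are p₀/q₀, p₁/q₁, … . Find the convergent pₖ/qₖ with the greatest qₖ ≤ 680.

√635 = [25; 5, 50, …] (period length 2).
Convergents:
  p_0/q_0 = 25/1
  p_1/q_1 = 126/5
  p_2/q_2 = 6325/251
  p_3/q_3 = 31751/1260
q_2 = 251 ≤ 680 < 1260 = q_3, so the answer is 6325/251.

6325/251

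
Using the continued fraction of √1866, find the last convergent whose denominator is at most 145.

3067/71

√1866 = [43; 5, 14, 5, 86, …] (period length 4).
Convergents:
  p_0/q_0 = 43/1
  p_1/q_1 = 216/5
  p_2/q_2 = 3067/71
  p_3/q_3 = 15551/360
q_2 = 71 ≤ 145 < 360 = q_3, so the answer is 3067/71.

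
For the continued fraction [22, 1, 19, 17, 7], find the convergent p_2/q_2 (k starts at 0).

459/20

Using pₖ = aₖpₖ₋₁ + pₖ₋₂, qₖ = aₖqₖ₋₁ + qₖ₋₂ (with p₋₁=1, p₋₂=0, q₋₁=0, q₋₂=1):
  k=0: a=22, p=22, q=1
  k=1: a=1, p=23, q=1
  k=2: a=19, p=459, q=20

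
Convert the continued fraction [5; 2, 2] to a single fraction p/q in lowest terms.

27/5

Using pₖ = aₖpₖ₋₁ + pₖ₋₂ and qₖ = aₖqₖ₋₁ + qₖ₋₂:
  k=0: a=5, p=5, q=1
  k=1: a=2, p=11, q=2
  k=2: a=2, p=27, q=5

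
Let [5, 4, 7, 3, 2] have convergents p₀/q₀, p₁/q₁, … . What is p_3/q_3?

Using pₖ = aₖpₖ₋₁ + pₖ₋₂, qₖ = aₖqₖ₋₁ + qₖ₋₂ (with p₋₁=1, p₋₂=0, q₋₁=0, q₋₂=1):
  k=0: a=5, p=5, q=1
  k=1: a=4, p=21, q=4
  k=2: a=7, p=152, q=29
  k=3: a=3, p=477, q=91

477/91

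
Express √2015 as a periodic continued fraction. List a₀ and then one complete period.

a₀ = ⌊√2015⌋ = 44.
With m₀=0, d₀=1 and mₖ₊₁ = dₖaₖ − mₖ, dₖ₊₁ = (n − mₖ₊₁²)/dₖ, aₖ₊₁ = ⌊(a₀+mₖ₊₁)/dₖ₊₁⌋:
  k=1: m=44, d=79, a=1
  k=2: m=35, d=10, a=7
  k=3: m=35, d=79, a=1
  k=4: m=44, d=1, a=88
d=1 and a=2a₀=88 at k=4, so the next step gives (m, d) = (44, 79) again — its k=1 value — and the period has length 4.

[44; 1, 7, 1, 88]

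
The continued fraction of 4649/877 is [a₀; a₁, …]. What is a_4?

2

4649 = 5·877 + 264   →  a_0 = 5
877 = 3·264 + 85   →  a_1 = 3
264 = 3·85 + 9   →  a_2 = 3
85 = 9·9 + 4   →  a_3 = 9
9 = 2·4 + 1   →  a_4 = 2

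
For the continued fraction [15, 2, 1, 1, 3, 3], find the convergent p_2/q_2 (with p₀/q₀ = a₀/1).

Using pₖ = aₖpₖ₋₁ + pₖ₋₂, qₖ = aₖqₖ₋₁ + qₖ₋₂ (with p₋₁=1, p₋₂=0, q₋₁=0, q₋₂=1):
  k=0: a=15, p=15, q=1
  k=1: a=2, p=31, q=2
  k=2: a=1, p=46, q=3

46/3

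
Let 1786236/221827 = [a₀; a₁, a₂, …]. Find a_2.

11

1786236 = 8·221827 + 11620   →  a_0 = 8
221827 = 19·11620 + 1047   →  a_1 = 19
11620 = 11·1047 + 103   →  a_2 = 11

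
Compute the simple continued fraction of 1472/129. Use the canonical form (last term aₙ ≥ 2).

1472 = 11·129 + 53
129 = 2·53 + 23
53 = 2·23 + 7
23 = 3·7 + 2
7 = 3·2 + 1
2 = 2·1 + 0  (stop)
So 1472/129 = [11; 2, 2, 3, 3, 2].

[11; 2, 2, 3, 3, 2]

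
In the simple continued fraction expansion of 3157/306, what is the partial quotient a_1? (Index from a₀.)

3157 = 10·306 + 97   →  a_0 = 10
306 = 3·97 + 15   →  a_1 = 3

3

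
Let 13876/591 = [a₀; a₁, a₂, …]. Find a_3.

3

13876 = 23·591 + 283   →  a_0 = 23
591 = 2·283 + 25   →  a_1 = 2
283 = 11·25 + 8   →  a_2 = 11
25 = 3·8 + 1   →  a_3 = 3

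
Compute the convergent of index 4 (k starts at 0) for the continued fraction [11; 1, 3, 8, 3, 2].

Using pₖ = aₖpₖ₋₁ + pₖ₋₂, qₖ = aₖqₖ₋₁ + qₖ₋₂ (with p₋₁=1, p₋₂=0, q₋₁=0, q₋₂=1):
  k=0: a=11, p=11, q=1
  k=1: a=1, p=12, q=1
  k=2: a=3, p=47, q=4
  k=3: a=8, p=388, q=33
  k=4: a=3, p=1211, q=103

1211/103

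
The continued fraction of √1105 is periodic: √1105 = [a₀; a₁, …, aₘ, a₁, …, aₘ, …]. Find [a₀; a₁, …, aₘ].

a₀ = ⌊√1105⌋ = 33.
With m₀=0, d₀=1 and mₖ₊₁ = dₖaₖ − mₖ, dₖ₊₁ = (n − mₖ₊₁²)/dₖ, aₖ₊₁ = ⌊(a₀+mₖ₊₁)/dₖ₊₁⌋:
  k=1: m=33, d=16, a=4
  k=2: m=31, d=9, a=7
  k=3: m=32, d=9, a=7
  k=4: m=31, d=16, a=4
  k=5: m=33, d=1, a=66
d=1 and a=2a₀=66 at k=5, so the next step gives (m, d) = (33, 16) again — its k=1 value — and the period has length 5.

[33; 4, 7, 7, 4, 66]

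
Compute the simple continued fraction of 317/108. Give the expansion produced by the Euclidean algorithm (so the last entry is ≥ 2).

[2; 1, 14, 2, 3]

317 = 2×108 + 101
108 = 1×101 + 7
101 = 14×7 + 3
7 = 2×3 + 1
3 = 3×1 + 0  (stop)
So 317/108 = [2; 1, 14, 2, 3].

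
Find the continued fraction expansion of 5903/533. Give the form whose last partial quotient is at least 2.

[11; 13, 3, 13]

5903 = 11*533 + 40
533 = 13*40 + 13
40 = 3*13 + 1
13 = 13*1 + 0  (stop)
So 5903/533 = [11; 13, 3, 13].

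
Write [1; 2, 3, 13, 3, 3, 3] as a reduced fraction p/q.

Fold from the inside: start with 3/1.
  3 + 1/3 = 10/3
  3 + 3/10 = 33/10
  13 + 10/33 = 439/33
  3 + 33/439 = 1350/439
  2 + 439/1350 = 3139/1350
  1 + 1350/3139 = 4489/3139

4489/3139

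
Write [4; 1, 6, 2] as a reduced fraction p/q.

73/15

Using pₖ = aₖpₖ₋₁ + pₖ₋₂ and qₖ = aₖqₖ₋₁ + qₖ₋₂:
  k=0: a=4, p=4, q=1
  k=1: a=1, p=5, q=1
  k=2: a=6, p=34, q=7
  k=3: a=2, p=73, q=15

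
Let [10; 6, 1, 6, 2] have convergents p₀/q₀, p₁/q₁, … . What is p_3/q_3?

487/48

Using pₖ = aₖpₖ₋₁ + pₖ₋₂, qₖ = aₖqₖ₋₁ + qₖ₋₂ (with p₋₁=1, p₋₂=0, q₋₁=0, q₋₂=1):
  k=0: a=10, p=10, q=1
  k=1: a=6, p=61, q=6
  k=2: a=1, p=71, q=7
  k=3: a=6, p=487, q=48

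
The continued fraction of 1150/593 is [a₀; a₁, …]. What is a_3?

2

1150 = 1·593 + 557   →  a_0 = 1
593 = 1·557 + 36   →  a_1 = 1
557 = 15·36 + 17   →  a_2 = 15
36 = 2·17 + 2   →  a_3 = 2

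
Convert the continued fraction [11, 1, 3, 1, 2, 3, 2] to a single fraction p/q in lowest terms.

Fold from the inside: start with 2/1.
  3 + 1/2 = 7/2
  2 + 2/7 = 16/7
  1 + 7/16 = 23/16
  3 + 16/23 = 85/23
  1 + 23/85 = 108/85
  11 + 85/108 = 1273/108

1273/108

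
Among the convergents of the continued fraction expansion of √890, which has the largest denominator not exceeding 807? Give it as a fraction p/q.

10710/359

√890 = [29; 1, 4, 1, 58, …] (period length 4).
Convergents:
  p_0/q_0 = 29/1
  p_1/q_1 = 30/1
  p_2/q_2 = 149/5
  p_3/q_3 = 179/6
  p_4/q_4 = 10531/353
  p_5/q_5 = 10710/359
  p_6/q_6 = 53371/1789
q_5 = 359 ≤ 807 < 1789 = q_6, so the answer is 10710/359.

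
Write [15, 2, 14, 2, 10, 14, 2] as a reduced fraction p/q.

284289/18361

Fold from the inside: start with 2/1.
  14 + 1/2 = 29/2
  10 + 2/29 = 292/29
  2 + 29/292 = 613/292
  14 + 292/613 = 8874/613
  2 + 613/8874 = 18361/8874
  15 + 8874/18361 = 284289/18361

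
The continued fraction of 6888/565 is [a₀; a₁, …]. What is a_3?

6888 = 12·565 + 108   →  a_0 = 12
565 = 5·108 + 25   →  a_1 = 5
108 = 4·25 + 8   →  a_2 = 4
25 = 3·8 + 1   →  a_3 = 3

3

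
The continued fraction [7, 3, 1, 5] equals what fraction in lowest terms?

167/23

Using pₖ = aₖpₖ₋₁ + pₖ₋₂ and qₖ = aₖqₖ₋₁ + qₖ₋₂:
  k=0: a=7, p=7, q=1
  k=1: a=3, p=22, q=3
  k=2: a=1, p=29, q=4
  k=3: a=5, p=167, q=23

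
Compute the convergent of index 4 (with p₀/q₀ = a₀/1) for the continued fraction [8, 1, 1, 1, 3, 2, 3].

95/11

Using pₖ = aₖpₖ₋₁ + pₖ₋₂, qₖ = aₖqₖ₋₁ + qₖ₋₂ (with p₋₁=1, p₋₂=0, q₋₁=0, q₋₂=1):
  k=0: a=8, p=8, q=1
  k=1: a=1, p=9, q=1
  k=2: a=1, p=17, q=2
  k=3: a=1, p=26, q=3
  k=4: a=3, p=95, q=11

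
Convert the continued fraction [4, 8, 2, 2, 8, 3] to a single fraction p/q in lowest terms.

4535/1101

Using pₖ = aₖpₖ₋₁ + pₖ₋₂ and qₖ = aₖqₖ₋₁ + qₖ₋₂:
  k=0: a=4, p=4, q=1
  k=1: a=8, p=33, q=8
  k=2: a=2, p=70, q=17
  k=3: a=2, p=173, q=42
  k=4: a=8, p=1454, q=353
  k=5: a=3, p=4535, q=1101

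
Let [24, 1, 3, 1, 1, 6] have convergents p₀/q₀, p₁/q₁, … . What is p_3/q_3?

Using pₖ = aₖpₖ₋₁ + pₖ₋₂, qₖ = aₖqₖ₋₁ + qₖ₋₂ (with p₋₁=1, p₋₂=0, q₋₁=0, q₋₂=1):
  k=0: a=24, p=24, q=1
  k=1: a=1, p=25, q=1
  k=2: a=3, p=99, q=4
  k=3: a=1, p=124, q=5

124/5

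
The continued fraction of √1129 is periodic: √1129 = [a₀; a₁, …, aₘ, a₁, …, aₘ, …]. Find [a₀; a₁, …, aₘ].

a₀ = ⌊√1129⌋ = 33.
With m₀=0, d₀=1 and mₖ₊₁ = dₖaₖ − mₖ, dₖ₊₁ = (n − mₖ₊₁²)/dₖ, aₖ₊₁ = ⌊(a₀+mₖ₊₁)/dₖ₊₁⌋:
  k=1: m=33, d=40, a=1
  k=2: m=7, d=27, a=1
  k=3: m=20, d=27, a=1
  k=4: m=7, d=40, a=1
  k=5: m=33, d=1, a=66
d=1 and a=2a₀=66 at k=5, so the next step gives (m, d) = (33, 40) again — its k=1 value — and the period has length 5.

[33; 1, 1, 1, 1, 66]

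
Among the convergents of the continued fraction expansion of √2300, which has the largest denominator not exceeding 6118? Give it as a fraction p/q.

√2300 = [47; 1, 22, 1, 94, …] (period length 4).
Convergents:
  p_0/q_0 = 47/1
  p_1/q_1 = 48/1
  p_2/q_2 = 1103/23
  p_3/q_3 = 1151/24
  p_4/q_4 = 109297/2279
  p_5/q_5 = 110448/2303
  p_6/q_6 = 2539153/52945
q_5 = 2303 ≤ 6118 < 52945 = q_6, so the answer is 110448/2303.

110448/2303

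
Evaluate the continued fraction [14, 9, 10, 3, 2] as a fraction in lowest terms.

Using pₖ = aₖpₖ₋₁ + pₖ₋₂ and qₖ = aₖqₖ₋₁ + qₖ₋₂:
  k=0: a=14, p=14, q=1
  k=1: a=9, p=127, q=9
  k=2: a=10, p=1284, q=91
  k=3: a=3, p=3979, q=282
  k=4: a=2, p=9242, q=655

9242/655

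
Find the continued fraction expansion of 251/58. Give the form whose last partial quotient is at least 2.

251 = 4·58 + 19
58 = 3·19 + 1
19 = 19·1 + 0  (stop)
So 251/58 = [4; 3, 19].

[4; 3, 19]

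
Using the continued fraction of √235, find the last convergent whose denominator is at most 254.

√235 = [15; 3, 30, …] (period length 2).
Convergents:
  p_0/q_0 = 15/1
  p_1/q_1 = 46/3
  p_2/q_2 = 1395/91
  p_3/q_3 = 4231/276
q_2 = 91 ≤ 254 < 276 = q_3, so the answer is 1395/91.

1395/91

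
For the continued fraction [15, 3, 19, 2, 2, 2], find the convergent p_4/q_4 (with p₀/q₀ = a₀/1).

4537/296

Using pₖ = aₖpₖ₋₁ + pₖ₋₂, qₖ = aₖqₖ₋₁ + qₖ₋₂ (with p₋₁=1, p₋₂=0, q₋₁=0, q₋₂=1):
  k=0: a=15, p=15, q=1
  k=1: a=3, p=46, q=3
  k=2: a=19, p=889, q=58
  k=3: a=2, p=1824, q=119
  k=4: a=2, p=4537, q=296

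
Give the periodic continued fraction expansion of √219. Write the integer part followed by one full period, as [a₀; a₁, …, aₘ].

a₀ = ⌊√219⌋ = 14.
With m₀=0, d₀=1 and mₖ₊₁ = dₖaₖ − mₖ, dₖ₊₁ = (n − mₖ₊₁²)/dₖ, aₖ₊₁ = ⌊(a₀+mₖ₊₁)/dₖ₊₁⌋:
  k=1: m=14, d=23, a=1
  k=2: m=9, d=6, a=3
  k=3: m=9, d=23, a=1
  k=4: m=14, d=1, a=28
d=1 and a=2a₀=28 at k=4, so the next step gives (m, d) = (14, 23) again — its k=1 value — and the period has length 4.

[14; 1, 3, 1, 28]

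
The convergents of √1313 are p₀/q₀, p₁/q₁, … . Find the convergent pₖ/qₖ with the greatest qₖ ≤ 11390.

√1313 = [36; 4, 4, 72, …] (period length 3).
Convergents:
  p_0/q_0 = 36/1
  p_1/q_1 = 145/4
  p_2/q_2 = 616/17
  p_3/q_3 = 44497/1228
  p_4/q_4 = 178604/4929
  p_5/q_5 = 758913/20944
q_4 = 4929 ≤ 11390 < 20944 = q_5, so the answer is 178604/4929.

178604/4929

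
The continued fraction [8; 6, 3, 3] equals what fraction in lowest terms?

514/63

Using pₖ = aₖpₖ₋₁ + pₖ₋₂ and qₖ = aₖqₖ₋₁ + qₖ₋₂:
  k=0: a=8, p=8, q=1
  k=1: a=6, p=49, q=6
  k=2: a=3, p=155, q=19
  k=3: a=3, p=514, q=63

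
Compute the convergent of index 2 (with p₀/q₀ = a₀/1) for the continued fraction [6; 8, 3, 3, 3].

153/25

Using pₖ = aₖpₖ₋₁ + pₖ₋₂, qₖ = aₖqₖ₋₁ + qₖ₋₂ (with p₋₁=1, p₋₂=0, q₋₁=0, q₋₂=1):
  k=0: a=6, p=6, q=1
  k=1: a=8, p=49, q=8
  k=2: a=3, p=153, q=25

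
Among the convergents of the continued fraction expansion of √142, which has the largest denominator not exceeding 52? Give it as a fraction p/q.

143/12

√142 = [11; 1, 10, 1, 22, …] (period length 4).
Convergents:
  p_0/q_0 = 11/1
  p_1/q_1 = 12/1
  p_2/q_2 = 131/11
  p_3/q_3 = 143/12
  p_4/q_4 = 3277/275
q_3 = 12 ≤ 52 < 275 = q_4, so the answer is 143/12.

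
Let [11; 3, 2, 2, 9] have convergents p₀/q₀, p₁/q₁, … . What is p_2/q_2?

Using pₖ = aₖpₖ₋₁ + pₖ₋₂, qₖ = aₖqₖ₋₁ + qₖ₋₂ (with p₋₁=1, p₋₂=0, q₋₁=0, q₋₂=1):
  k=0: a=11, p=11, q=1
  k=1: a=3, p=34, q=3
  k=2: a=2, p=79, q=7

79/7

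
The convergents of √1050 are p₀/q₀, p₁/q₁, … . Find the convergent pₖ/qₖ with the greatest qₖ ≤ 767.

8749/270

√1050 = [32; 2, 2, 10, 2, 2, 64, …] (period length 6).
Convergents:
  p_0/q_0 = 32/1
  p_1/q_1 = 65/2
  p_2/q_2 = 162/5
  p_3/q_3 = 1685/52
  p_4/q_4 = 3532/109
  p_5/q_5 = 8749/270
  p_6/q_6 = 563468/17389
q_5 = 270 ≤ 767 < 17389 = q_6, so the answer is 8749/270.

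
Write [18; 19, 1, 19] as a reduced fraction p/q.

7202/399

Fold from the inside: start with 19/1.
  1 + 1/19 = 20/19
  19 + 19/20 = 399/20
  18 + 20/399 = 7202/399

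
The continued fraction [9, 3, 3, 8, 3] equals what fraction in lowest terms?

Fold from the inside: start with 3/1.
  8 + 1/3 = 25/3
  3 + 3/25 = 78/25
  3 + 25/78 = 259/78
  9 + 78/259 = 2409/259

2409/259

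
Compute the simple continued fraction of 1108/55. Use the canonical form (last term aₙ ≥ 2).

1108 = 20·55 + 8
55 = 6·8 + 7
8 = 1·7 + 1
7 = 7·1 + 0  (stop)
So 1108/55 = [20; 6, 1, 7].

[20; 6, 1, 7]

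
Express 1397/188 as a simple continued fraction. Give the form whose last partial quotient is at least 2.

1397 = 7·188 + 81
188 = 2·81 + 26
81 = 3·26 + 3
26 = 8·3 + 2
3 = 1·2 + 1
2 = 2·1 + 0  (stop)
So 1397/188 = [7; 2, 3, 8, 1, 2].

[7; 2, 3, 8, 1, 2]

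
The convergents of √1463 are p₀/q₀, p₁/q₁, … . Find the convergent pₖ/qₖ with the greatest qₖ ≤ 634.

11666/305

√1463 = [38; 4, 76, …] (period length 2).
Convergents:
  p_0/q_0 = 38/1
  p_1/q_1 = 153/4
  p_2/q_2 = 11666/305
  p_3/q_3 = 46817/1224
q_2 = 305 ≤ 634 < 1224 = q_3, so the answer is 11666/305.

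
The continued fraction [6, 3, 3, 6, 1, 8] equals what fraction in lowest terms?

4077/647

Using pₖ = aₖpₖ₋₁ + pₖ₋₂ and qₖ = aₖqₖ₋₁ + qₖ₋₂:
  k=0: a=6, p=6, q=1
  k=1: a=3, p=19, q=3
  k=2: a=3, p=63, q=10
  k=3: a=6, p=397, q=63
  k=4: a=1, p=460, q=73
  k=5: a=8, p=4077, q=647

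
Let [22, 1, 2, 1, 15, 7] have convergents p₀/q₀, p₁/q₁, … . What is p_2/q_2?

Using pₖ = aₖpₖ₋₁ + pₖ₋₂, qₖ = aₖqₖ₋₁ + qₖ₋₂ (with p₋₁=1, p₋₂=0, q₋₁=0, q₋₂=1):
  k=0: a=22, p=22, q=1
  k=1: a=1, p=23, q=1
  k=2: a=2, p=68, q=3

68/3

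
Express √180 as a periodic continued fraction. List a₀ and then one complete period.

[13; 2, 2, 2, 26]

a₀ = ⌊√180⌋ = 13.
With m₀=0, d₀=1 and mₖ₊₁ = dₖaₖ − mₖ, dₖ₊₁ = (n − mₖ₊₁²)/dₖ, aₖ₊₁ = ⌊(a₀+mₖ₊₁)/dₖ₊₁⌋:
  k=1: m=13, d=11, a=2
  k=2: m=9, d=9, a=2
  k=3: m=9, d=11, a=2
  k=4: m=13, d=1, a=26
d=1 and a=2a₀=26 at k=4, so the next step gives (m, d) = (13, 11) again — its k=1 value — and the period has length 4.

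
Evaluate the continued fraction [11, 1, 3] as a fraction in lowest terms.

47/4

Using pₖ = aₖpₖ₋₁ + pₖ₋₂ and qₖ = aₖqₖ₋₁ + qₖ₋₂:
  k=0: a=11, p=11, q=1
  k=1: a=1, p=12, q=1
  k=2: a=3, p=47, q=4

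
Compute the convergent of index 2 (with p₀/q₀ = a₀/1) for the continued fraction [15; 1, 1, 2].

Using pₖ = aₖpₖ₋₁ + pₖ₋₂, qₖ = aₖqₖ₋₁ + qₖ₋₂ (with p₋₁=1, p₋₂=0, q₋₁=0, q₋₂=1):
  k=0: a=15, p=15, q=1
  k=1: a=1, p=16, q=1
  k=2: a=1, p=31, q=2

31/2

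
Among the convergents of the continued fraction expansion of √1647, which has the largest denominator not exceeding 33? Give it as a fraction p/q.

√1647 = [40; 1, 1, 2, 1, 1, 80, …] (period length 6).
Convergents:
  p_0/q_0 = 40/1
  p_1/q_1 = 41/1
  p_2/q_2 = 81/2
  p_3/q_3 = 203/5
  p_4/q_4 = 284/7
  p_5/q_5 = 487/12
  p_6/q_6 = 39244/967
q_5 = 12 ≤ 33 < 967 = q_6, so the answer is 487/12.

487/12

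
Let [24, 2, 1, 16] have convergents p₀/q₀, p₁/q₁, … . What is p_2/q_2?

73/3

Using pₖ = aₖpₖ₋₁ + pₖ₋₂, qₖ = aₖqₖ₋₁ + qₖ₋₂ (with p₋₁=1, p₋₂=0, q₋₁=0, q₋₂=1):
  k=0: a=24, p=24, q=1
  k=1: a=2, p=49, q=2
  k=2: a=1, p=73, q=3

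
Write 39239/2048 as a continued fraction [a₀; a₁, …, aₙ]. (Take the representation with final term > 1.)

39239 = 19·2048 + 327
2048 = 6·327 + 86
327 = 3·86 + 69
86 = 1·69 + 17
69 = 4·17 + 1
17 = 17·1 + 0  (stop)
So 39239/2048 = [19; 6, 3, 1, 4, 17].

[19; 6, 3, 1, 4, 17]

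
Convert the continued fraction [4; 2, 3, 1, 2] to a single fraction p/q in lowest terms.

Fold from the inside: start with 2/1.
  1 + 1/2 = 3/2
  3 + 2/3 = 11/3
  2 + 3/11 = 25/11
  4 + 11/25 = 111/25

111/25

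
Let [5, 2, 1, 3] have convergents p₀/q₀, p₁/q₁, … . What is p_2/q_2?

16/3

Using pₖ = aₖpₖ₋₁ + pₖ₋₂, qₖ = aₖqₖ₋₁ + qₖ₋₂ (with p₋₁=1, p₋₂=0, q₋₁=0, q₋₂=1):
  k=0: a=5, p=5, q=1
  k=1: a=2, p=11, q=2
  k=2: a=1, p=16, q=3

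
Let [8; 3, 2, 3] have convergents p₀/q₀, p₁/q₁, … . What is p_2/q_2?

Using pₖ = aₖpₖ₋₁ + pₖ₋₂, qₖ = aₖqₖ₋₁ + qₖ₋₂ (with p₋₁=1, p₋₂=0, q₋₁=0, q₋₂=1):
  k=0: a=8, p=8, q=1
  k=1: a=3, p=25, q=3
  k=2: a=2, p=58, q=7

58/7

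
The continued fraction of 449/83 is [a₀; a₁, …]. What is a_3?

3

449 = 5·83 + 34   →  a_0 = 5
83 = 2·34 + 15   →  a_1 = 2
34 = 2·15 + 4   →  a_2 = 2
15 = 3·4 + 3   →  a_3 = 3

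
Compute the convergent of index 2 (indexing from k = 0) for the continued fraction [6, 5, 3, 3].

99/16

Using pₖ = aₖpₖ₋₁ + pₖ₋₂, qₖ = aₖqₖ₋₁ + qₖ₋₂ (with p₋₁=1, p₋₂=0, q₋₁=0, q₋₂=1):
  k=0: a=6, p=6, q=1
  k=1: a=5, p=31, q=5
  k=2: a=3, p=99, q=16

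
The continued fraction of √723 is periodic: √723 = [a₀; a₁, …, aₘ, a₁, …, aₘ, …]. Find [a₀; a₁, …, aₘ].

a₀ = ⌊√723⌋ = 26.
With m₀=0, d₀=1 and mₖ₊₁ = dₖaₖ − mₖ, dₖ₊₁ = (n − mₖ₊₁²)/dₖ, aₖ₊₁ = ⌊(a₀+mₖ₊₁)/dₖ₊₁⌋:
  k=1: m=26, d=47, a=1
  k=2: m=21, d=6, a=7
  k=3: m=21, d=47, a=1
  k=4: m=26, d=1, a=52
d=1 and a=2a₀=52 at k=4, so the next step gives (m, d) = (26, 47) again — its k=1 value — and the period has length 4.

[26; 1, 7, 1, 52]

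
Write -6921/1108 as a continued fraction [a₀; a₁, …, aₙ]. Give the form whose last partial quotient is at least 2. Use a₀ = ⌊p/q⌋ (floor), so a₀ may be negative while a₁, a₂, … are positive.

[-7; 1, 3, 17, 16]

-6921 = -7*1108 + 835
1108 = 1*835 + 273
835 = 3*273 + 16
273 = 17*16 + 1
16 = 16*1 + 0  (stop)
So -6921/1108 = [-7; 1, 3, 17, 16].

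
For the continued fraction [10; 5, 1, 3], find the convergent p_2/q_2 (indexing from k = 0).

61/6

Using pₖ = aₖpₖ₋₁ + pₖ₋₂, qₖ = aₖqₖ₋₁ + qₖ₋₂ (with p₋₁=1, p₋₂=0, q₋₁=0, q₋₂=1):
  k=0: a=10, p=10, q=1
  k=1: a=5, p=51, q=5
  k=2: a=1, p=61, q=6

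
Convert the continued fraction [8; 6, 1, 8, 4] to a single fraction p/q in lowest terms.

2077/255

Fold from the inside: start with 4/1.
  8 + 1/4 = 33/4
  1 + 4/33 = 37/33
  6 + 33/37 = 255/37
  8 + 37/255 = 2077/255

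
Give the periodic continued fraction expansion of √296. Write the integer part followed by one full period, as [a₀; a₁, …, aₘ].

[17; 4, 1, 7, 1, 4, 34]

a₀ = ⌊√296⌋ = 17.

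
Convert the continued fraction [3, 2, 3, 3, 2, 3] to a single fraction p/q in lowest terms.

Using pₖ = aₖpₖ₋₁ + pₖ₋₂ and qₖ = aₖqₖ₋₁ + qₖ₋₂:
  k=0: a=3, p=3, q=1
  k=1: a=2, p=7, q=2
  k=2: a=3, p=24, q=7
  k=3: a=3, p=79, q=23
  k=4: a=2, p=182, q=53
  k=5: a=3, p=625, q=182

625/182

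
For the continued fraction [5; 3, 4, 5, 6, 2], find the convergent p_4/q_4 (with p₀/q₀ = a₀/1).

2235/421

Using pₖ = aₖpₖ₋₁ + pₖ₋₂, qₖ = aₖqₖ₋₁ + qₖ₋₂ (with p₋₁=1, p₋₂=0, q₋₁=0, q₋₂=1):
  k=0: a=5, p=5, q=1
  k=1: a=3, p=16, q=3
  k=2: a=4, p=69, q=13
  k=3: a=5, p=361, q=68
  k=4: a=6, p=2235, q=421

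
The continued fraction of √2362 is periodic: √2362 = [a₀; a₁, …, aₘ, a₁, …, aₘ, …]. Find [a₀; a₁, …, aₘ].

a₀ = ⌊√2362⌋ = 48.

[48; 1, 1, 1, 1, 96]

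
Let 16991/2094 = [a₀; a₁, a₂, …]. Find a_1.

16991 = 8·2094 + 239   →  a_0 = 8
2094 = 8·239 + 182   →  a_1 = 8

8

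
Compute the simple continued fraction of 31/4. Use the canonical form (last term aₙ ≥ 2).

[7; 1, 3]

31 = 7×4 + 3
4 = 1×3 + 1
3 = 3×1 + 0  (stop)
So 31/4 = [7; 1, 3].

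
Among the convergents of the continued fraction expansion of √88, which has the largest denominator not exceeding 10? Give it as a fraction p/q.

75/8

√88 = [9; 2, 1, 1, 1, 2, 18, …] (period length 6).
Convergents:
  p_0/q_0 = 9/1
  p_1/q_1 = 19/2
  p_2/q_2 = 28/3
  p_3/q_3 = 47/5
  p_4/q_4 = 75/8
  p_5/q_5 = 197/21
q_4 = 8 ≤ 10 < 21 = q_5, so the answer is 75/8.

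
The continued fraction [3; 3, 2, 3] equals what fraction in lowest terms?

79/24

Fold from the inside: start with 3/1.
  2 + 1/3 = 7/3
  3 + 3/7 = 24/7
  3 + 7/24 = 79/24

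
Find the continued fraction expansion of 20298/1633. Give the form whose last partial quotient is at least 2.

20298 = 12×1633 + 702
1633 = 2×702 + 229
702 = 3×229 + 15
229 = 15×15 + 4
15 = 3×4 + 3
4 = 1×3 + 1
3 = 3×1 + 0  (stop)
So 20298/1633 = [12; 2, 3, 15, 3, 1, 3].

[12; 2, 3, 15, 3, 1, 3]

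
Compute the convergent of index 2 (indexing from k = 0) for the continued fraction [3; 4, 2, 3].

Using pₖ = aₖpₖ₋₁ + pₖ₋₂, qₖ = aₖqₖ₋₁ + qₖ₋₂ (with p₋₁=1, p₋₂=0, q₋₁=0, q₋₂=1):
  k=0: a=3, p=3, q=1
  k=1: a=4, p=13, q=4
  k=2: a=2, p=29, q=9

29/9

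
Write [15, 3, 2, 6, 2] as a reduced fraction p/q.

1483/97

Using pₖ = aₖpₖ₋₁ + pₖ₋₂ and qₖ = aₖqₖ₋₁ + qₖ₋₂:
  k=0: a=15, p=15, q=1
  k=1: a=3, p=46, q=3
  k=2: a=2, p=107, q=7
  k=3: a=6, p=688, q=45
  k=4: a=2, p=1483, q=97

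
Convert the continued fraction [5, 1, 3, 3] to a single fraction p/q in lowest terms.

75/13

Using pₖ = aₖpₖ₋₁ + pₖ₋₂ and qₖ = aₖqₖ₋₁ + qₖ₋₂:
  k=0: a=5, p=5, q=1
  k=1: a=1, p=6, q=1
  k=2: a=3, p=23, q=4
  k=3: a=3, p=75, q=13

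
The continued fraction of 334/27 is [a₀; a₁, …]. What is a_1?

334 = 12·27 + 10   →  a_0 = 12
27 = 2·10 + 7   →  a_1 = 2

2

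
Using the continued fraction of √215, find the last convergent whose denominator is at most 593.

√215 = [14; 1, 1, 1, 28, …] (period length 4).
Convergents:
  p_0/q_0 = 14/1
  p_1/q_1 = 15/1
  p_2/q_2 = 29/2
  p_3/q_3 = 44/3
  p_4/q_4 = 1261/86
  p_5/q_5 = 1305/89
  p_6/q_6 = 2566/175
  p_7/q_7 = 3871/264
  p_8/q_8 = 110954/7567
q_7 = 264 ≤ 593 < 7567 = q_8, so the answer is 3871/264.

3871/264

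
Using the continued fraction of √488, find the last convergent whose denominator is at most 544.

10714/485

√488 = [22; 11, 44, …] (period length 2).
Convergents:
  p_0/q_0 = 22/1
  p_1/q_1 = 243/11
  p_2/q_2 = 10714/485
  p_3/q_3 = 118097/5346
q_2 = 485 ≤ 544 < 5346 = q_3, so the answer is 10714/485.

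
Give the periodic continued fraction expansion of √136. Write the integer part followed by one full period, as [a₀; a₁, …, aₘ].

a₀ = ⌊√136⌋ = 11.
With m₀=0, d₀=1 and mₖ₊₁ = dₖaₖ − mₖ, dₖ₊₁ = (n − mₖ₊₁²)/dₖ, aₖ₊₁ = ⌊(a₀+mₖ₊₁)/dₖ₊₁⌋:
  k=1: m=11, d=15, a=1
  k=2: m=4, d=8, a=1
  k=3: m=4, d=15, a=1
  k=4: m=11, d=1, a=22
d=1 and a=2a₀=22 at k=4, so the next step gives (m, d) = (11, 15) again — its k=1 value — and the period has length 4.

[11; 1, 1, 1, 22]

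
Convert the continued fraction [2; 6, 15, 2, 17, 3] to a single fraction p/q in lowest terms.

21755/10049

Using pₖ = aₖpₖ₋₁ + pₖ₋₂ and qₖ = aₖqₖ₋₁ + qₖ₋₂:
  k=0: a=2, p=2, q=1
  k=1: a=6, p=13, q=6
  k=2: a=15, p=197, q=91
  k=3: a=2, p=407, q=188
  k=4: a=17, p=7116, q=3287
  k=5: a=3, p=21755, q=10049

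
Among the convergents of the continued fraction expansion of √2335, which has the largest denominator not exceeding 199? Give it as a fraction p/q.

√2335 = [48; 3, 9, 3, 96, …] (period length 4).
Convergents:
  p_0/q_0 = 48/1
  p_1/q_1 = 145/3
  p_2/q_2 = 1353/28
  p_3/q_3 = 4204/87
  p_4/q_4 = 404937/8380
q_3 = 87 ≤ 199 < 8380 = q_4, so the answer is 4204/87.

4204/87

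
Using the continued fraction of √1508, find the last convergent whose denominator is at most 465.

17902/461

√1508 = [38; 1, 4, 1, 76, …] (period length 4).
Convergents:
  p_0/q_0 = 38/1
  p_1/q_1 = 39/1
  p_2/q_2 = 194/5
  p_3/q_3 = 233/6
  p_4/q_4 = 17902/461
  p_5/q_5 = 18135/467
q_4 = 461 ≤ 465 < 467 = q_5, so the answer is 17902/461.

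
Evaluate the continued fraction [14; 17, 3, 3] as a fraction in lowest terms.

Using pₖ = aₖpₖ₋₁ + pₖ₋₂ and qₖ = aₖqₖ₋₁ + qₖ₋₂:
  k=0: a=14, p=14, q=1
  k=1: a=17, p=239, q=17
  k=2: a=3, p=731, q=52
  k=3: a=3, p=2432, q=173

2432/173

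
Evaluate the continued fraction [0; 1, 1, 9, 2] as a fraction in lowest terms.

21/40

Fold from the inside: start with 2/1.
  9 + 1/2 = 19/2
  1 + 2/19 = 21/19
  1 + 19/21 = 40/21
  0 + 21/40 = 21/40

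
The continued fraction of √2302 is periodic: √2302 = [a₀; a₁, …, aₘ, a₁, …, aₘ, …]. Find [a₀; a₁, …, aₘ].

[47; 1, 46, 1, 94]

a₀ = ⌊√2302⌋ = 47.
With m₀=0, d₀=1 and mₖ₊₁ = dₖaₖ − mₖ, dₖ₊₁ = (n − mₖ₊₁²)/dₖ, aₖ₊₁ = ⌊(a₀+mₖ₊₁)/dₖ₊₁⌋:
  k=1: m=47, d=93, a=1
  k=2: m=46, d=2, a=46
  k=3: m=46, d=93, a=1
  k=4: m=47, d=1, a=94
d=1 and a=2a₀=94 at k=4, so the next step gives (m, d) = (47, 93) again — its k=1 value — and the period has length 4.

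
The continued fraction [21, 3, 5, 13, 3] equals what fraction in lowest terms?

Fold from the inside: start with 3/1.
  13 + 1/3 = 40/3
  5 + 3/40 = 203/40
  3 + 40/203 = 649/203
  21 + 203/649 = 13832/649

13832/649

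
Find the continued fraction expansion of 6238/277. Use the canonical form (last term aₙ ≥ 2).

6238 = 22*277 + 144
277 = 1*144 + 133
144 = 1*133 + 11
133 = 12*11 + 1
11 = 11*1 + 0  (stop)
So 6238/277 = [22; 1, 1, 12, 11].

[22; 1, 1, 12, 11]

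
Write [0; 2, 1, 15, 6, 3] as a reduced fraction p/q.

307/902

Using pₖ = aₖpₖ₋₁ + pₖ₋₂ and qₖ = aₖqₖ₋₁ + qₖ₋₂:
  k=0: a=0, p=0, q=1
  k=1: a=2, p=1, q=2
  k=2: a=1, p=1, q=3
  k=3: a=15, p=16, q=47
  k=4: a=6, p=97, q=285
  k=5: a=3, p=307, q=902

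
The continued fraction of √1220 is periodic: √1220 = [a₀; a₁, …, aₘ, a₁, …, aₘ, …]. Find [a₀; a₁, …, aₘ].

a₀ = ⌊√1220⌋ = 34.
With m₀=0, d₀=1 and mₖ₊₁ = dₖaₖ − mₖ, dₖ₊₁ = (n − mₖ₊₁²)/dₖ, aₖ₊₁ = ⌊(a₀+mₖ₊₁)/dₖ₊₁⌋:
  k=1: m=34, d=64, a=1
  k=2: m=30, d=5, a=12
  k=3: m=30, d=64, a=1
  k=4: m=34, d=1, a=68
d=1 and a=2a₀=68 at k=4, so the next step gives (m, d) = (34, 64) again — its k=1 value — and the period has length 4.

[34; 1, 12, 1, 68]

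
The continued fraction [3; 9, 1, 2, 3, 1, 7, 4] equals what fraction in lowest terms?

Fold from the inside: start with 4/1.
  7 + 1/4 = 29/4
  1 + 4/29 = 33/29
  3 + 29/33 = 128/33
  2 + 33/128 = 289/128
  1 + 128/289 = 417/289
  9 + 289/417 = 4042/417
  3 + 417/4042 = 12543/4042

12543/4042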